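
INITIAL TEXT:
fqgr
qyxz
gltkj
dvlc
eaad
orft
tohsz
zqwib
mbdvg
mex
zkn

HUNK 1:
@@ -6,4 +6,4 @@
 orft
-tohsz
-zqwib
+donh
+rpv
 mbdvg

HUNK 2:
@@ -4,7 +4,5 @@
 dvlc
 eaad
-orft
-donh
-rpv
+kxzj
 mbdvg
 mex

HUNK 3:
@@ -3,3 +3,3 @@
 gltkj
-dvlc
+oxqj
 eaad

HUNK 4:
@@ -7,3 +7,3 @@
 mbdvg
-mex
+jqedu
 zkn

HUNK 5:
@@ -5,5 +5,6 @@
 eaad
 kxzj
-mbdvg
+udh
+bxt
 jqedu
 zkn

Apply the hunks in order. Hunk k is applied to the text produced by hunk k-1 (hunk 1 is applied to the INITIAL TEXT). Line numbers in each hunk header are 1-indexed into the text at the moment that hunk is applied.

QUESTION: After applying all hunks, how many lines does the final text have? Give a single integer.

Hunk 1: at line 6 remove [tohsz,zqwib] add [donh,rpv] -> 11 lines: fqgr qyxz gltkj dvlc eaad orft donh rpv mbdvg mex zkn
Hunk 2: at line 4 remove [orft,donh,rpv] add [kxzj] -> 9 lines: fqgr qyxz gltkj dvlc eaad kxzj mbdvg mex zkn
Hunk 3: at line 3 remove [dvlc] add [oxqj] -> 9 lines: fqgr qyxz gltkj oxqj eaad kxzj mbdvg mex zkn
Hunk 4: at line 7 remove [mex] add [jqedu] -> 9 lines: fqgr qyxz gltkj oxqj eaad kxzj mbdvg jqedu zkn
Hunk 5: at line 5 remove [mbdvg] add [udh,bxt] -> 10 lines: fqgr qyxz gltkj oxqj eaad kxzj udh bxt jqedu zkn
Final line count: 10

Answer: 10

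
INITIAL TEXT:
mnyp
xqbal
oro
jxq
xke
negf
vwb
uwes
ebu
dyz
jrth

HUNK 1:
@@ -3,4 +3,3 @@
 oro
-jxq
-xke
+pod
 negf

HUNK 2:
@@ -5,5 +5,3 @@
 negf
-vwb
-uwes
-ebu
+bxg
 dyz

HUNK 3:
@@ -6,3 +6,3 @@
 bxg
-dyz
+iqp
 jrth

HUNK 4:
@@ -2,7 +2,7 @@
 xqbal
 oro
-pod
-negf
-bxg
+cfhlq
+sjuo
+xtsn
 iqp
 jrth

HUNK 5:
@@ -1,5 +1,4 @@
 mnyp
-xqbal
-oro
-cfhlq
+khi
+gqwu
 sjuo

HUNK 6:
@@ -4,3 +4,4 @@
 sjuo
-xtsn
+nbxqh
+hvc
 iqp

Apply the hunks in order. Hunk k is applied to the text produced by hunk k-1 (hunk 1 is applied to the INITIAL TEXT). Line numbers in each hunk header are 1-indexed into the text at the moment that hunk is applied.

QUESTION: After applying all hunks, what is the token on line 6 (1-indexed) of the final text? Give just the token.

Hunk 1: at line 3 remove [jxq,xke] add [pod] -> 10 lines: mnyp xqbal oro pod negf vwb uwes ebu dyz jrth
Hunk 2: at line 5 remove [vwb,uwes,ebu] add [bxg] -> 8 lines: mnyp xqbal oro pod negf bxg dyz jrth
Hunk 3: at line 6 remove [dyz] add [iqp] -> 8 lines: mnyp xqbal oro pod negf bxg iqp jrth
Hunk 4: at line 2 remove [pod,negf,bxg] add [cfhlq,sjuo,xtsn] -> 8 lines: mnyp xqbal oro cfhlq sjuo xtsn iqp jrth
Hunk 5: at line 1 remove [xqbal,oro,cfhlq] add [khi,gqwu] -> 7 lines: mnyp khi gqwu sjuo xtsn iqp jrth
Hunk 6: at line 4 remove [xtsn] add [nbxqh,hvc] -> 8 lines: mnyp khi gqwu sjuo nbxqh hvc iqp jrth
Final line 6: hvc

Answer: hvc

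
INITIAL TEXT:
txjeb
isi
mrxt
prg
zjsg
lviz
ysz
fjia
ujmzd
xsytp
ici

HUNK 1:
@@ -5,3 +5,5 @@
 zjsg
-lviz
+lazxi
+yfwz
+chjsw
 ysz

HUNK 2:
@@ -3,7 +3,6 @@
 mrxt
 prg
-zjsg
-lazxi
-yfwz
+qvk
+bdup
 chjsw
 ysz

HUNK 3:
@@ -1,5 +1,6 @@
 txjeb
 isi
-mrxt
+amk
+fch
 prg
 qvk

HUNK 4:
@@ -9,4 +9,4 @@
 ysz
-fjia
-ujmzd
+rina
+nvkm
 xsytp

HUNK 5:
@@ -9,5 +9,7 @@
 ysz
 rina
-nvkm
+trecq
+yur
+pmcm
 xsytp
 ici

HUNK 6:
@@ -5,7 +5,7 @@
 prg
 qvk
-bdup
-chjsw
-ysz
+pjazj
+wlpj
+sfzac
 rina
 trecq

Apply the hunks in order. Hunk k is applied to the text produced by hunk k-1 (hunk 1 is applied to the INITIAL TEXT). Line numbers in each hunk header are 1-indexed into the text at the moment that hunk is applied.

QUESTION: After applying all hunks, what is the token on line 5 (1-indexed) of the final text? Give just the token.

Hunk 1: at line 5 remove [lviz] add [lazxi,yfwz,chjsw] -> 13 lines: txjeb isi mrxt prg zjsg lazxi yfwz chjsw ysz fjia ujmzd xsytp ici
Hunk 2: at line 3 remove [zjsg,lazxi,yfwz] add [qvk,bdup] -> 12 lines: txjeb isi mrxt prg qvk bdup chjsw ysz fjia ujmzd xsytp ici
Hunk 3: at line 1 remove [mrxt] add [amk,fch] -> 13 lines: txjeb isi amk fch prg qvk bdup chjsw ysz fjia ujmzd xsytp ici
Hunk 4: at line 9 remove [fjia,ujmzd] add [rina,nvkm] -> 13 lines: txjeb isi amk fch prg qvk bdup chjsw ysz rina nvkm xsytp ici
Hunk 5: at line 9 remove [nvkm] add [trecq,yur,pmcm] -> 15 lines: txjeb isi amk fch prg qvk bdup chjsw ysz rina trecq yur pmcm xsytp ici
Hunk 6: at line 5 remove [bdup,chjsw,ysz] add [pjazj,wlpj,sfzac] -> 15 lines: txjeb isi amk fch prg qvk pjazj wlpj sfzac rina trecq yur pmcm xsytp ici
Final line 5: prg

Answer: prg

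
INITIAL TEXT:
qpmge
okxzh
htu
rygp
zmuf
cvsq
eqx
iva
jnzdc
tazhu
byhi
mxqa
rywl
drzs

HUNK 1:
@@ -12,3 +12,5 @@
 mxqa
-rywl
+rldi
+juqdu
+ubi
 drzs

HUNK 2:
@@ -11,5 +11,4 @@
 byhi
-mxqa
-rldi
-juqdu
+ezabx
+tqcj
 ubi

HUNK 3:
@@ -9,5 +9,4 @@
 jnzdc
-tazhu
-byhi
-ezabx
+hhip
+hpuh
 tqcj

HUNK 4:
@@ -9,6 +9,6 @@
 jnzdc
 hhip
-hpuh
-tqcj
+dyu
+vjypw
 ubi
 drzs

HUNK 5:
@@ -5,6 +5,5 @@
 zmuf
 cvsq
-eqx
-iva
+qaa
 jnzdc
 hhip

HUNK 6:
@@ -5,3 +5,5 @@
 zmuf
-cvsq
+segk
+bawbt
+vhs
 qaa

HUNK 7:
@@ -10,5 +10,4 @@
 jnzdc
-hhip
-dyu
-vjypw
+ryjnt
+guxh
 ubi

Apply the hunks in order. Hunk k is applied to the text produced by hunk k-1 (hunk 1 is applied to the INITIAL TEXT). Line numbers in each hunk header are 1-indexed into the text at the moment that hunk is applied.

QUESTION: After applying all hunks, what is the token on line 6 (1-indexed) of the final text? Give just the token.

Answer: segk

Derivation:
Hunk 1: at line 12 remove [rywl] add [rldi,juqdu,ubi] -> 16 lines: qpmge okxzh htu rygp zmuf cvsq eqx iva jnzdc tazhu byhi mxqa rldi juqdu ubi drzs
Hunk 2: at line 11 remove [mxqa,rldi,juqdu] add [ezabx,tqcj] -> 15 lines: qpmge okxzh htu rygp zmuf cvsq eqx iva jnzdc tazhu byhi ezabx tqcj ubi drzs
Hunk 3: at line 9 remove [tazhu,byhi,ezabx] add [hhip,hpuh] -> 14 lines: qpmge okxzh htu rygp zmuf cvsq eqx iva jnzdc hhip hpuh tqcj ubi drzs
Hunk 4: at line 9 remove [hpuh,tqcj] add [dyu,vjypw] -> 14 lines: qpmge okxzh htu rygp zmuf cvsq eqx iva jnzdc hhip dyu vjypw ubi drzs
Hunk 5: at line 5 remove [eqx,iva] add [qaa] -> 13 lines: qpmge okxzh htu rygp zmuf cvsq qaa jnzdc hhip dyu vjypw ubi drzs
Hunk 6: at line 5 remove [cvsq] add [segk,bawbt,vhs] -> 15 lines: qpmge okxzh htu rygp zmuf segk bawbt vhs qaa jnzdc hhip dyu vjypw ubi drzs
Hunk 7: at line 10 remove [hhip,dyu,vjypw] add [ryjnt,guxh] -> 14 lines: qpmge okxzh htu rygp zmuf segk bawbt vhs qaa jnzdc ryjnt guxh ubi drzs
Final line 6: segk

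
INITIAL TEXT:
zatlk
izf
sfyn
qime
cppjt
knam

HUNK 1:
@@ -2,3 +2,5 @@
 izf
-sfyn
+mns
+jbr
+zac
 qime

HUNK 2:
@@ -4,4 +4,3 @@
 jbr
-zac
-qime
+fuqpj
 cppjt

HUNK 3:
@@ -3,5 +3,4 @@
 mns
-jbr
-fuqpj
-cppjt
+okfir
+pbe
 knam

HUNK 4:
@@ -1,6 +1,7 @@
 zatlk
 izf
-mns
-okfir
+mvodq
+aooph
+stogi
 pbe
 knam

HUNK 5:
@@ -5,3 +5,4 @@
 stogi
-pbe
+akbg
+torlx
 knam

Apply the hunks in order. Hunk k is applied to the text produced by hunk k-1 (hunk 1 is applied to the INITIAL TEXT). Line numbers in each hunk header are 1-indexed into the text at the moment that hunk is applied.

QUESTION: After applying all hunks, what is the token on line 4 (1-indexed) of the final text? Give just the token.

Hunk 1: at line 2 remove [sfyn] add [mns,jbr,zac] -> 8 lines: zatlk izf mns jbr zac qime cppjt knam
Hunk 2: at line 4 remove [zac,qime] add [fuqpj] -> 7 lines: zatlk izf mns jbr fuqpj cppjt knam
Hunk 3: at line 3 remove [jbr,fuqpj,cppjt] add [okfir,pbe] -> 6 lines: zatlk izf mns okfir pbe knam
Hunk 4: at line 1 remove [mns,okfir] add [mvodq,aooph,stogi] -> 7 lines: zatlk izf mvodq aooph stogi pbe knam
Hunk 5: at line 5 remove [pbe] add [akbg,torlx] -> 8 lines: zatlk izf mvodq aooph stogi akbg torlx knam
Final line 4: aooph

Answer: aooph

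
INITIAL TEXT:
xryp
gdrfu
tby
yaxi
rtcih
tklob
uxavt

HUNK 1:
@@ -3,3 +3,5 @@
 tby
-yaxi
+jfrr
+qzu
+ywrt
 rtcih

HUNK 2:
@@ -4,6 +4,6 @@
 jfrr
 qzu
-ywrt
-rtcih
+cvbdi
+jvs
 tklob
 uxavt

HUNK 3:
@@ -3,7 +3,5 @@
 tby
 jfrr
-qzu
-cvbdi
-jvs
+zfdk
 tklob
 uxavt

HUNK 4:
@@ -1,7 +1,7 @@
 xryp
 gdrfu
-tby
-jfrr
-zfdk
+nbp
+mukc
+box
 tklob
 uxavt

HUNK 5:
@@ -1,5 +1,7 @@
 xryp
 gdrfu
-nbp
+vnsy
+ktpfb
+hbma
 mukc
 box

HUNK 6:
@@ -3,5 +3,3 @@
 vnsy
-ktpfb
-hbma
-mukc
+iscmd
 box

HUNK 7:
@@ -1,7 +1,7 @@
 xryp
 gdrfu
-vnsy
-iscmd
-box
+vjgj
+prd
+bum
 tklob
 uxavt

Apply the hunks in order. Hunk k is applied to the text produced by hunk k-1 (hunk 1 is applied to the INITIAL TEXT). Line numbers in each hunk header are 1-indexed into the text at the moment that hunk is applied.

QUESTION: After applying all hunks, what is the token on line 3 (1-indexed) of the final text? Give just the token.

Answer: vjgj

Derivation:
Hunk 1: at line 3 remove [yaxi] add [jfrr,qzu,ywrt] -> 9 lines: xryp gdrfu tby jfrr qzu ywrt rtcih tklob uxavt
Hunk 2: at line 4 remove [ywrt,rtcih] add [cvbdi,jvs] -> 9 lines: xryp gdrfu tby jfrr qzu cvbdi jvs tklob uxavt
Hunk 3: at line 3 remove [qzu,cvbdi,jvs] add [zfdk] -> 7 lines: xryp gdrfu tby jfrr zfdk tklob uxavt
Hunk 4: at line 1 remove [tby,jfrr,zfdk] add [nbp,mukc,box] -> 7 lines: xryp gdrfu nbp mukc box tklob uxavt
Hunk 5: at line 1 remove [nbp] add [vnsy,ktpfb,hbma] -> 9 lines: xryp gdrfu vnsy ktpfb hbma mukc box tklob uxavt
Hunk 6: at line 3 remove [ktpfb,hbma,mukc] add [iscmd] -> 7 lines: xryp gdrfu vnsy iscmd box tklob uxavt
Hunk 7: at line 1 remove [vnsy,iscmd,box] add [vjgj,prd,bum] -> 7 lines: xryp gdrfu vjgj prd bum tklob uxavt
Final line 3: vjgj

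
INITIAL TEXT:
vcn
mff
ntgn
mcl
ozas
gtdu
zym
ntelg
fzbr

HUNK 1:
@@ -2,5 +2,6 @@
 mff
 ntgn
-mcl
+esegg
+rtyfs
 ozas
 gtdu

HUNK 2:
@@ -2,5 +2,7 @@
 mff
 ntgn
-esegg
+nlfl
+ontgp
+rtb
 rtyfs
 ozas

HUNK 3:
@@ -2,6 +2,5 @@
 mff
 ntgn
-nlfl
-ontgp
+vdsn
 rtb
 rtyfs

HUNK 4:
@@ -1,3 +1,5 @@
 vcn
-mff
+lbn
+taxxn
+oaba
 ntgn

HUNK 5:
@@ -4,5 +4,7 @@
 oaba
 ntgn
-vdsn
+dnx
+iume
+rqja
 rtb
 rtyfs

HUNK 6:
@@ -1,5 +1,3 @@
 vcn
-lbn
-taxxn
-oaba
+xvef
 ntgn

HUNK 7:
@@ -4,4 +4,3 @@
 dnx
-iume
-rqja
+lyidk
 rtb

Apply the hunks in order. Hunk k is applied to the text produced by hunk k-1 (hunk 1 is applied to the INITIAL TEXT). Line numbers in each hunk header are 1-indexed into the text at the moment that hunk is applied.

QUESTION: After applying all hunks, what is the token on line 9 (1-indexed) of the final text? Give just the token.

Answer: gtdu

Derivation:
Hunk 1: at line 2 remove [mcl] add [esegg,rtyfs] -> 10 lines: vcn mff ntgn esegg rtyfs ozas gtdu zym ntelg fzbr
Hunk 2: at line 2 remove [esegg] add [nlfl,ontgp,rtb] -> 12 lines: vcn mff ntgn nlfl ontgp rtb rtyfs ozas gtdu zym ntelg fzbr
Hunk 3: at line 2 remove [nlfl,ontgp] add [vdsn] -> 11 lines: vcn mff ntgn vdsn rtb rtyfs ozas gtdu zym ntelg fzbr
Hunk 4: at line 1 remove [mff] add [lbn,taxxn,oaba] -> 13 lines: vcn lbn taxxn oaba ntgn vdsn rtb rtyfs ozas gtdu zym ntelg fzbr
Hunk 5: at line 4 remove [vdsn] add [dnx,iume,rqja] -> 15 lines: vcn lbn taxxn oaba ntgn dnx iume rqja rtb rtyfs ozas gtdu zym ntelg fzbr
Hunk 6: at line 1 remove [lbn,taxxn,oaba] add [xvef] -> 13 lines: vcn xvef ntgn dnx iume rqja rtb rtyfs ozas gtdu zym ntelg fzbr
Hunk 7: at line 4 remove [iume,rqja] add [lyidk] -> 12 lines: vcn xvef ntgn dnx lyidk rtb rtyfs ozas gtdu zym ntelg fzbr
Final line 9: gtdu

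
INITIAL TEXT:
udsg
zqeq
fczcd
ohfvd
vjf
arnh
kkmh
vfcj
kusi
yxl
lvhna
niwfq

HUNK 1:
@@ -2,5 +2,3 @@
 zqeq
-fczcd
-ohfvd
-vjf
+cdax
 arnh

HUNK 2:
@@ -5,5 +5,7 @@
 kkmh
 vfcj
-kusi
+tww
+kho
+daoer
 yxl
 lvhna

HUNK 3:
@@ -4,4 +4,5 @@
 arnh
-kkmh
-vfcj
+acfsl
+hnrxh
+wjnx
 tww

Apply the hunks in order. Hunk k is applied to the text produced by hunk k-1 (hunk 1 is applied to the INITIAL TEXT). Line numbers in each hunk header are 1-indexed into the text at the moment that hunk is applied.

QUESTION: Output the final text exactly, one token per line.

Answer: udsg
zqeq
cdax
arnh
acfsl
hnrxh
wjnx
tww
kho
daoer
yxl
lvhna
niwfq

Derivation:
Hunk 1: at line 2 remove [fczcd,ohfvd,vjf] add [cdax] -> 10 lines: udsg zqeq cdax arnh kkmh vfcj kusi yxl lvhna niwfq
Hunk 2: at line 5 remove [kusi] add [tww,kho,daoer] -> 12 lines: udsg zqeq cdax arnh kkmh vfcj tww kho daoer yxl lvhna niwfq
Hunk 3: at line 4 remove [kkmh,vfcj] add [acfsl,hnrxh,wjnx] -> 13 lines: udsg zqeq cdax arnh acfsl hnrxh wjnx tww kho daoer yxl lvhna niwfq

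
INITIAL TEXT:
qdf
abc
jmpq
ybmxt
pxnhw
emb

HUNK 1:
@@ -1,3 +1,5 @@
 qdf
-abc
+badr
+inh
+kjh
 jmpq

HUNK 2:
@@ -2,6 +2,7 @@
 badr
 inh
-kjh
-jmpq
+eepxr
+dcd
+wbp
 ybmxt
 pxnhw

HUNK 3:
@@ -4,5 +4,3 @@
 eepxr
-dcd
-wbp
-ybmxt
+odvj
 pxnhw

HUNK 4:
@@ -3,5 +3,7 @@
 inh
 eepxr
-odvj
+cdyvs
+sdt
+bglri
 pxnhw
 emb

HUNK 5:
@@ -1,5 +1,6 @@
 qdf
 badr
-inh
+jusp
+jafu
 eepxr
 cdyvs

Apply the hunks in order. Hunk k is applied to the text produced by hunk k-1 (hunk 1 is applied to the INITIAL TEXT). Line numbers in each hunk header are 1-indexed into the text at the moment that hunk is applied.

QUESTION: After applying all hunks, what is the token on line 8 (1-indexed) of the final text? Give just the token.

Answer: bglri

Derivation:
Hunk 1: at line 1 remove [abc] add [badr,inh,kjh] -> 8 lines: qdf badr inh kjh jmpq ybmxt pxnhw emb
Hunk 2: at line 2 remove [kjh,jmpq] add [eepxr,dcd,wbp] -> 9 lines: qdf badr inh eepxr dcd wbp ybmxt pxnhw emb
Hunk 3: at line 4 remove [dcd,wbp,ybmxt] add [odvj] -> 7 lines: qdf badr inh eepxr odvj pxnhw emb
Hunk 4: at line 3 remove [odvj] add [cdyvs,sdt,bglri] -> 9 lines: qdf badr inh eepxr cdyvs sdt bglri pxnhw emb
Hunk 5: at line 1 remove [inh] add [jusp,jafu] -> 10 lines: qdf badr jusp jafu eepxr cdyvs sdt bglri pxnhw emb
Final line 8: bglri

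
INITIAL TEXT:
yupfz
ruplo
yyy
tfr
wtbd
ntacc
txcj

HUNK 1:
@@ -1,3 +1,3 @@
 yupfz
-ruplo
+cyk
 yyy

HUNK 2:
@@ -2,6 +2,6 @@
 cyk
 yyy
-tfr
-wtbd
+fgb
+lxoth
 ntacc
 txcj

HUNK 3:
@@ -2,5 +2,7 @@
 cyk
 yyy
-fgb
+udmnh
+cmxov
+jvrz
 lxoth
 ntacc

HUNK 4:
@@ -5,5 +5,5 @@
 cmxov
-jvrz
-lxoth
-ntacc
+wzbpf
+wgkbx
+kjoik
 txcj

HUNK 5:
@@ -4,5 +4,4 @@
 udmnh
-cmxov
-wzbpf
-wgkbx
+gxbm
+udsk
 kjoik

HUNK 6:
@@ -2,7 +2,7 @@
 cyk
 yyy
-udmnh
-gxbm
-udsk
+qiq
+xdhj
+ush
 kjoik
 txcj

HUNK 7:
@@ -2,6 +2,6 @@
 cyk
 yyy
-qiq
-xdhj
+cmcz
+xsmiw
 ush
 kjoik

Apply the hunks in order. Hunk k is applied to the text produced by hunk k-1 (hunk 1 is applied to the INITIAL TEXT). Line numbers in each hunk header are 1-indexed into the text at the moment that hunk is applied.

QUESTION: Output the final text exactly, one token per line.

Answer: yupfz
cyk
yyy
cmcz
xsmiw
ush
kjoik
txcj

Derivation:
Hunk 1: at line 1 remove [ruplo] add [cyk] -> 7 lines: yupfz cyk yyy tfr wtbd ntacc txcj
Hunk 2: at line 2 remove [tfr,wtbd] add [fgb,lxoth] -> 7 lines: yupfz cyk yyy fgb lxoth ntacc txcj
Hunk 3: at line 2 remove [fgb] add [udmnh,cmxov,jvrz] -> 9 lines: yupfz cyk yyy udmnh cmxov jvrz lxoth ntacc txcj
Hunk 4: at line 5 remove [jvrz,lxoth,ntacc] add [wzbpf,wgkbx,kjoik] -> 9 lines: yupfz cyk yyy udmnh cmxov wzbpf wgkbx kjoik txcj
Hunk 5: at line 4 remove [cmxov,wzbpf,wgkbx] add [gxbm,udsk] -> 8 lines: yupfz cyk yyy udmnh gxbm udsk kjoik txcj
Hunk 6: at line 2 remove [udmnh,gxbm,udsk] add [qiq,xdhj,ush] -> 8 lines: yupfz cyk yyy qiq xdhj ush kjoik txcj
Hunk 7: at line 2 remove [qiq,xdhj] add [cmcz,xsmiw] -> 8 lines: yupfz cyk yyy cmcz xsmiw ush kjoik txcj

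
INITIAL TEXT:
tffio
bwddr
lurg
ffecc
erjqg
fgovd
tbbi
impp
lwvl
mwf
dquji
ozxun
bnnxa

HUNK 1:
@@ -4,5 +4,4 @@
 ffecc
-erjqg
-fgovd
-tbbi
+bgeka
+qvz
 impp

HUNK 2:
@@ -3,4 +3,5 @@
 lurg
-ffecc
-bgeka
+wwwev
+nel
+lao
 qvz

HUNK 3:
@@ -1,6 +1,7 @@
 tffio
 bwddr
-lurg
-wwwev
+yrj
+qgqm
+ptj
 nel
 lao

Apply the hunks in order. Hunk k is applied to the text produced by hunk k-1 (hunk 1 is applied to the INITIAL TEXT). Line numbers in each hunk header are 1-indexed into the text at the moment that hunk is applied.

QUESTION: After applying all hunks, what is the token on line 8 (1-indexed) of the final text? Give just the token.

Hunk 1: at line 4 remove [erjqg,fgovd,tbbi] add [bgeka,qvz] -> 12 lines: tffio bwddr lurg ffecc bgeka qvz impp lwvl mwf dquji ozxun bnnxa
Hunk 2: at line 3 remove [ffecc,bgeka] add [wwwev,nel,lao] -> 13 lines: tffio bwddr lurg wwwev nel lao qvz impp lwvl mwf dquji ozxun bnnxa
Hunk 3: at line 1 remove [lurg,wwwev] add [yrj,qgqm,ptj] -> 14 lines: tffio bwddr yrj qgqm ptj nel lao qvz impp lwvl mwf dquji ozxun bnnxa
Final line 8: qvz

Answer: qvz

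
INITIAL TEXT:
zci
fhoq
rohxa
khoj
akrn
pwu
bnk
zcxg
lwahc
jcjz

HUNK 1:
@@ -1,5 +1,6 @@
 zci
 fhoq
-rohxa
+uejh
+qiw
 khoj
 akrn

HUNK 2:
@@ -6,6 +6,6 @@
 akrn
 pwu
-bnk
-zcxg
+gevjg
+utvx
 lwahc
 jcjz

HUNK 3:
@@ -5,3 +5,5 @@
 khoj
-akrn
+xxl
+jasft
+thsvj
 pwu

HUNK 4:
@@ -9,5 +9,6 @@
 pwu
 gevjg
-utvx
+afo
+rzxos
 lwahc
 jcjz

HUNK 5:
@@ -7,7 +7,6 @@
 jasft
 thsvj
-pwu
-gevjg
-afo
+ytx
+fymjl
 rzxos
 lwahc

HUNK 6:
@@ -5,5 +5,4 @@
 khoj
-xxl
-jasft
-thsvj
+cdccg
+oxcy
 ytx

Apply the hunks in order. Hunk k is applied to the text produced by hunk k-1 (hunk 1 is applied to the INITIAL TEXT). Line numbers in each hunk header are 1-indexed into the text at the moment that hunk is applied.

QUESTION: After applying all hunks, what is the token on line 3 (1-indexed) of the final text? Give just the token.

Hunk 1: at line 1 remove [rohxa] add [uejh,qiw] -> 11 lines: zci fhoq uejh qiw khoj akrn pwu bnk zcxg lwahc jcjz
Hunk 2: at line 6 remove [bnk,zcxg] add [gevjg,utvx] -> 11 lines: zci fhoq uejh qiw khoj akrn pwu gevjg utvx lwahc jcjz
Hunk 3: at line 5 remove [akrn] add [xxl,jasft,thsvj] -> 13 lines: zci fhoq uejh qiw khoj xxl jasft thsvj pwu gevjg utvx lwahc jcjz
Hunk 4: at line 9 remove [utvx] add [afo,rzxos] -> 14 lines: zci fhoq uejh qiw khoj xxl jasft thsvj pwu gevjg afo rzxos lwahc jcjz
Hunk 5: at line 7 remove [pwu,gevjg,afo] add [ytx,fymjl] -> 13 lines: zci fhoq uejh qiw khoj xxl jasft thsvj ytx fymjl rzxos lwahc jcjz
Hunk 6: at line 5 remove [xxl,jasft,thsvj] add [cdccg,oxcy] -> 12 lines: zci fhoq uejh qiw khoj cdccg oxcy ytx fymjl rzxos lwahc jcjz
Final line 3: uejh

Answer: uejh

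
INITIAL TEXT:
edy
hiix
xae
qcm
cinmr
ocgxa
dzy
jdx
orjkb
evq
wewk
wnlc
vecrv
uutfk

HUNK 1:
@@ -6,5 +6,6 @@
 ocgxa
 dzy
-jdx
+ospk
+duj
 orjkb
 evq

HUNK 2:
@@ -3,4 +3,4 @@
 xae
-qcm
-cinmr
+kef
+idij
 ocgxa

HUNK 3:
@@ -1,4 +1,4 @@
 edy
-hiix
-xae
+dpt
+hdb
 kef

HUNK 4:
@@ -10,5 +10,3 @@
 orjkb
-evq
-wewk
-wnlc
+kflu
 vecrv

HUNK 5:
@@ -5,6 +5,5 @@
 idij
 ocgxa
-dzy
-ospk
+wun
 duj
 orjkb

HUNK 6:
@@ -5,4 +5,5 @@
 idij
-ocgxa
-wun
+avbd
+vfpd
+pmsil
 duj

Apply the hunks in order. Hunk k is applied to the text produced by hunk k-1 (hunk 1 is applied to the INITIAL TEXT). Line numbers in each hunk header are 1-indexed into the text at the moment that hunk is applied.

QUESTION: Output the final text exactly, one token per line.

Hunk 1: at line 6 remove [jdx] add [ospk,duj] -> 15 lines: edy hiix xae qcm cinmr ocgxa dzy ospk duj orjkb evq wewk wnlc vecrv uutfk
Hunk 2: at line 3 remove [qcm,cinmr] add [kef,idij] -> 15 lines: edy hiix xae kef idij ocgxa dzy ospk duj orjkb evq wewk wnlc vecrv uutfk
Hunk 3: at line 1 remove [hiix,xae] add [dpt,hdb] -> 15 lines: edy dpt hdb kef idij ocgxa dzy ospk duj orjkb evq wewk wnlc vecrv uutfk
Hunk 4: at line 10 remove [evq,wewk,wnlc] add [kflu] -> 13 lines: edy dpt hdb kef idij ocgxa dzy ospk duj orjkb kflu vecrv uutfk
Hunk 5: at line 5 remove [dzy,ospk] add [wun] -> 12 lines: edy dpt hdb kef idij ocgxa wun duj orjkb kflu vecrv uutfk
Hunk 6: at line 5 remove [ocgxa,wun] add [avbd,vfpd,pmsil] -> 13 lines: edy dpt hdb kef idij avbd vfpd pmsil duj orjkb kflu vecrv uutfk

Answer: edy
dpt
hdb
kef
idij
avbd
vfpd
pmsil
duj
orjkb
kflu
vecrv
uutfk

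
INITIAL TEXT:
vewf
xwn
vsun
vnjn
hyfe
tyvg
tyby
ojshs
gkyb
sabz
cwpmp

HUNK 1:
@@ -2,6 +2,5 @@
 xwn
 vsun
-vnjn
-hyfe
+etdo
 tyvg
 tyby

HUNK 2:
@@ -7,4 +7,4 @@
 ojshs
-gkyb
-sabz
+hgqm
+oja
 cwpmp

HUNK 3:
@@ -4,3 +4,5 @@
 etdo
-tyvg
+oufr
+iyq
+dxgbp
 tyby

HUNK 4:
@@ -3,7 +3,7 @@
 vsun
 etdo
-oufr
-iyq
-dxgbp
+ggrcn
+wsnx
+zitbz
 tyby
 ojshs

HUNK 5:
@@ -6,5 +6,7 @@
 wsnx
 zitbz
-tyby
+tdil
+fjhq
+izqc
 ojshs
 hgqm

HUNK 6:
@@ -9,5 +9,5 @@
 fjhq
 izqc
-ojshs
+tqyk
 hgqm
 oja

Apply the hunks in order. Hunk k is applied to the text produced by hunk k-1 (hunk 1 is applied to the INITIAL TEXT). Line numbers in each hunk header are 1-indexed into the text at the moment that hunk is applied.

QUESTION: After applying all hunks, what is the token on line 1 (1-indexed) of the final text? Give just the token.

Hunk 1: at line 2 remove [vnjn,hyfe] add [etdo] -> 10 lines: vewf xwn vsun etdo tyvg tyby ojshs gkyb sabz cwpmp
Hunk 2: at line 7 remove [gkyb,sabz] add [hgqm,oja] -> 10 lines: vewf xwn vsun etdo tyvg tyby ojshs hgqm oja cwpmp
Hunk 3: at line 4 remove [tyvg] add [oufr,iyq,dxgbp] -> 12 lines: vewf xwn vsun etdo oufr iyq dxgbp tyby ojshs hgqm oja cwpmp
Hunk 4: at line 3 remove [oufr,iyq,dxgbp] add [ggrcn,wsnx,zitbz] -> 12 lines: vewf xwn vsun etdo ggrcn wsnx zitbz tyby ojshs hgqm oja cwpmp
Hunk 5: at line 6 remove [tyby] add [tdil,fjhq,izqc] -> 14 lines: vewf xwn vsun etdo ggrcn wsnx zitbz tdil fjhq izqc ojshs hgqm oja cwpmp
Hunk 6: at line 9 remove [ojshs] add [tqyk] -> 14 lines: vewf xwn vsun etdo ggrcn wsnx zitbz tdil fjhq izqc tqyk hgqm oja cwpmp
Final line 1: vewf

Answer: vewf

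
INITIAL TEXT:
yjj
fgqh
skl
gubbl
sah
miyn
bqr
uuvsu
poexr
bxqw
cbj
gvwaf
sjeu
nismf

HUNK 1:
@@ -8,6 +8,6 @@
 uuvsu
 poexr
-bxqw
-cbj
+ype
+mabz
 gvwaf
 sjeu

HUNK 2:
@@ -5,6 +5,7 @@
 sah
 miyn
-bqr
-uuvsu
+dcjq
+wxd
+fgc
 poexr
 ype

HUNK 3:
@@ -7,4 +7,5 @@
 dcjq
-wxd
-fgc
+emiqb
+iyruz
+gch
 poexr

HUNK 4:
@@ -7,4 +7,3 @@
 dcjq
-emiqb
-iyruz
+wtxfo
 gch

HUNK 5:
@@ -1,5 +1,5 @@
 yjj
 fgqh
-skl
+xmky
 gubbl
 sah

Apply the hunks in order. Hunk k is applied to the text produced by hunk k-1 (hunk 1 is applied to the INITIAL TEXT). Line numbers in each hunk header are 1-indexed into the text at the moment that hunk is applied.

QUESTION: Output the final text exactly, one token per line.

Hunk 1: at line 8 remove [bxqw,cbj] add [ype,mabz] -> 14 lines: yjj fgqh skl gubbl sah miyn bqr uuvsu poexr ype mabz gvwaf sjeu nismf
Hunk 2: at line 5 remove [bqr,uuvsu] add [dcjq,wxd,fgc] -> 15 lines: yjj fgqh skl gubbl sah miyn dcjq wxd fgc poexr ype mabz gvwaf sjeu nismf
Hunk 3: at line 7 remove [wxd,fgc] add [emiqb,iyruz,gch] -> 16 lines: yjj fgqh skl gubbl sah miyn dcjq emiqb iyruz gch poexr ype mabz gvwaf sjeu nismf
Hunk 4: at line 7 remove [emiqb,iyruz] add [wtxfo] -> 15 lines: yjj fgqh skl gubbl sah miyn dcjq wtxfo gch poexr ype mabz gvwaf sjeu nismf
Hunk 5: at line 1 remove [skl] add [xmky] -> 15 lines: yjj fgqh xmky gubbl sah miyn dcjq wtxfo gch poexr ype mabz gvwaf sjeu nismf

Answer: yjj
fgqh
xmky
gubbl
sah
miyn
dcjq
wtxfo
gch
poexr
ype
mabz
gvwaf
sjeu
nismf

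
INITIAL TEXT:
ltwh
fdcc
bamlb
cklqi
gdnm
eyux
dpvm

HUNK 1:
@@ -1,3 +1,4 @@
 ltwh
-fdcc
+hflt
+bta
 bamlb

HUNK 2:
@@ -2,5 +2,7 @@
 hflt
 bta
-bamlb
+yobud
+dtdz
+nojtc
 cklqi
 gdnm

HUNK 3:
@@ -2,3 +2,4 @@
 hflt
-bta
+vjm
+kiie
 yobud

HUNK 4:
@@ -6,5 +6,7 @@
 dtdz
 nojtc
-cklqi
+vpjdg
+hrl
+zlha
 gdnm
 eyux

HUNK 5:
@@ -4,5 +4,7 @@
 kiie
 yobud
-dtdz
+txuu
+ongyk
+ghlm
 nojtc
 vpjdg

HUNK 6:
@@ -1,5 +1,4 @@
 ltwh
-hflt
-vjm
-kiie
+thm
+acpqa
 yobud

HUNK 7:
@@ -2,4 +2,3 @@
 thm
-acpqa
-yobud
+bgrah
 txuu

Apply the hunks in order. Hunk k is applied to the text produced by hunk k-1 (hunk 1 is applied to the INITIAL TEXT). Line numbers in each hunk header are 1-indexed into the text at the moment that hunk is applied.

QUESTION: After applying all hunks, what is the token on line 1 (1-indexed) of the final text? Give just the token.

Answer: ltwh

Derivation:
Hunk 1: at line 1 remove [fdcc] add [hflt,bta] -> 8 lines: ltwh hflt bta bamlb cklqi gdnm eyux dpvm
Hunk 2: at line 2 remove [bamlb] add [yobud,dtdz,nojtc] -> 10 lines: ltwh hflt bta yobud dtdz nojtc cklqi gdnm eyux dpvm
Hunk 3: at line 2 remove [bta] add [vjm,kiie] -> 11 lines: ltwh hflt vjm kiie yobud dtdz nojtc cklqi gdnm eyux dpvm
Hunk 4: at line 6 remove [cklqi] add [vpjdg,hrl,zlha] -> 13 lines: ltwh hflt vjm kiie yobud dtdz nojtc vpjdg hrl zlha gdnm eyux dpvm
Hunk 5: at line 4 remove [dtdz] add [txuu,ongyk,ghlm] -> 15 lines: ltwh hflt vjm kiie yobud txuu ongyk ghlm nojtc vpjdg hrl zlha gdnm eyux dpvm
Hunk 6: at line 1 remove [hflt,vjm,kiie] add [thm,acpqa] -> 14 lines: ltwh thm acpqa yobud txuu ongyk ghlm nojtc vpjdg hrl zlha gdnm eyux dpvm
Hunk 7: at line 2 remove [acpqa,yobud] add [bgrah] -> 13 lines: ltwh thm bgrah txuu ongyk ghlm nojtc vpjdg hrl zlha gdnm eyux dpvm
Final line 1: ltwh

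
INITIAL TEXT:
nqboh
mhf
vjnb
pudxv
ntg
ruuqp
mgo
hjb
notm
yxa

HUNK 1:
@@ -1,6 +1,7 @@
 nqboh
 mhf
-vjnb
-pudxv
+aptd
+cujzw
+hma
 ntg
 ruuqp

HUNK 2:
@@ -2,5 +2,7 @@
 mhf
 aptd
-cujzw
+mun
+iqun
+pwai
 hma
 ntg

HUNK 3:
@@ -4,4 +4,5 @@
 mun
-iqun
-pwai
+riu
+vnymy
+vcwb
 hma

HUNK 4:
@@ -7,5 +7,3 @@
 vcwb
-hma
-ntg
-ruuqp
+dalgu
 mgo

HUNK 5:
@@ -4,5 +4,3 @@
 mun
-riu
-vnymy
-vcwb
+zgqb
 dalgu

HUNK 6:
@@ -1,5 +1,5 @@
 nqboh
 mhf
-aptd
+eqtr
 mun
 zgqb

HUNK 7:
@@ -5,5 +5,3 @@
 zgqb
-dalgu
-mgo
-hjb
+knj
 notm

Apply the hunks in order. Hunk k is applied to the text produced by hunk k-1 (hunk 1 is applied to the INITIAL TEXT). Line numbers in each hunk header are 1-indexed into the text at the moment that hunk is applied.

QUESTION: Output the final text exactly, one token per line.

Answer: nqboh
mhf
eqtr
mun
zgqb
knj
notm
yxa

Derivation:
Hunk 1: at line 1 remove [vjnb,pudxv] add [aptd,cujzw,hma] -> 11 lines: nqboh mhf aptd cujzw hma ntg ruuqp mgo hjb notm yxa
Hunk 2: at line 2 remove [cujzw] add [mun,iqun,pwai] -> 13 lines: nqboh mhf aptd mun iqun pwai hma ntg ruuqp mgo hjb notm yxa
Hunk 3: at line 4 remove [iqun,pwai] add [riu,vnymy,vcwb] -> 14 lines: nqboh mhf aptd mun riu vnymy vcwb hma ntg ruuqp mgo hjb notm yxa
Hunk 4: at line 7 remove [hma,ntg,ruuqp] add [dalgu] -> 12 lines: nqboh mhf aptd mun riu vnymy vcwb dalgu mgo hjb notm yxa
Hunk 5: at line 4 remove [riu,vnymy,vcwb] add [zgqb] -> 10 lines: nqboh mhf aptd mun zgqb dalgu mgo hjb notm yxa
Hunk 6: at line 1 remove [aptd] add [eqtr] -> 10 lines: nqboh mhf eqtr mun zgqb dalgu mgo hjb notm yxa
Hunk 7: at line 5 remove [dalgu,mgo,hjb] add [knj] -> 8 lines: nqboh mhf eqtr mun zgqb knj notm yxa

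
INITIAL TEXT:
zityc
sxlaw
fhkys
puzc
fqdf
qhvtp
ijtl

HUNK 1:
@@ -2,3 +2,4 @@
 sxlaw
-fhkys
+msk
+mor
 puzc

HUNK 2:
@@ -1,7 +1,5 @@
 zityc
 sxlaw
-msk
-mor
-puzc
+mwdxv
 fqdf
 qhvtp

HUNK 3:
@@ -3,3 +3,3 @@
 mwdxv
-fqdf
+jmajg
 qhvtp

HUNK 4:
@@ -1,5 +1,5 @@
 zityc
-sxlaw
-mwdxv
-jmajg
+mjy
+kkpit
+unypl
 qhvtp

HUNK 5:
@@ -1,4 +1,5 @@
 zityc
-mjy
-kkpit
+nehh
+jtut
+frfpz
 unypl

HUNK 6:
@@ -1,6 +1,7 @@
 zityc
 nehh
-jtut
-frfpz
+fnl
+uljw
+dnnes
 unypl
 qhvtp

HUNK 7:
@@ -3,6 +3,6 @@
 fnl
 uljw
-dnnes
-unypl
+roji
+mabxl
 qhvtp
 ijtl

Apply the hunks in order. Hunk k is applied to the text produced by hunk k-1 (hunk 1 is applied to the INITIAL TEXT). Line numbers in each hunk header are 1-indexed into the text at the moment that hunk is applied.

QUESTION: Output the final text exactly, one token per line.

Answer: zityc
nehh
fnl
uljw
roji
mabxl
qhvtp
ijtl

Derivation:
Hunk 1: at line 2 remove [fhkys] add [msk,mor] -> 8 lines: zityc sxlaw msk mor puzc fqdf qhvtp ijtl
Hunk 2: at line 1 remove [msk,mor,puzc] add [mwdxv] -> 6 lines: zityc sxlaw mwdxv fqdf qhvtp ijtl
Hunk 3: at line 3 remove [fqdf] add [jmajg] -> 6 lines: zityc sxlaw mwdxv jmajg qhvtp ijtl
Hunk 4: at line 1 remove [sxlaw,mwdxv,jmajg] add [mjy,kkpit,unypl] -> 6 lines: zityc mjy kkpit unypl qhvtp ijtl
Hunk 5: at line 1 remove [mjy,kkpit] add [nehh,jtut,frfpz] -> 7 lines: zityc nehh jtut frfpz unypl qhvtp ijtl
Hunk 6: at line 1 remove [jtut,frfpz] add [fnl,uljw,dnnes] -> 8 lines: zityc nehh fnl uljw dnnes unypl qhvtp ijtl
Hunk 7: at line 3 remove [dnnes,unypl] add [roji,mabxl] -> 8 lines: zityc nehh fnl uljw roji mabxl qhvtp ijtl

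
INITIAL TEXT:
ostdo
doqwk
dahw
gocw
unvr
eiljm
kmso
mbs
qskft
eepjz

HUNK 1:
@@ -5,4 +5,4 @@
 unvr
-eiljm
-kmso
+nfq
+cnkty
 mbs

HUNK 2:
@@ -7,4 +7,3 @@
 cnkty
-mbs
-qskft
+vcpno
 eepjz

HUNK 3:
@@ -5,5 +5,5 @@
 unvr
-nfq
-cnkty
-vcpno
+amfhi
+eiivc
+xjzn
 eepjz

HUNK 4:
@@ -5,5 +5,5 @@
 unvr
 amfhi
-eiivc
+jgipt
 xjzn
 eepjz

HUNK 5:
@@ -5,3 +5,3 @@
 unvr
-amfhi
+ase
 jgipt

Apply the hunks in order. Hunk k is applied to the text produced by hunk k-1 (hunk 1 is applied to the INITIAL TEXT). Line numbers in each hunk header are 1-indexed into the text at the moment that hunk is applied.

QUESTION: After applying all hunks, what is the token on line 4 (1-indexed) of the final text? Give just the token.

Hunk 1: at line 5 remove [eiljm,kmso] add [nfq,cnkty] -> 10 lines: ostdo doqwk dahw gocw unvr nfq cnkty mbs qskft eepjz
Hunk 2: at line 7 remove [mbs,qskft] add [vcpno] -> 9 lines: ostdo doqwk dahw gocw unvr nfq cnkty vcpno eepjz
Hunk 3: at line 5 remove [nfq,cnkty,vcpno] add [amfhi,eiivc,xjzn] -> 9 lines: ostdo doqwk dahw gocw unvr amfhi eiivc xjzn eepjz
Hunk 4: at line 5 remove [eiivc] add [jgipt] -> 9 lines: ostdo doqwk dahw gocw unvr amfhi jgipt xjzn eepjz
Hunk 5: at line 5 remove [amfhi] add [ase] -> 9 lines: ostdo doqwk dahw gocw unvr ase jgipt xjzn eepjz
Final line 4: gocw

Answer: gocw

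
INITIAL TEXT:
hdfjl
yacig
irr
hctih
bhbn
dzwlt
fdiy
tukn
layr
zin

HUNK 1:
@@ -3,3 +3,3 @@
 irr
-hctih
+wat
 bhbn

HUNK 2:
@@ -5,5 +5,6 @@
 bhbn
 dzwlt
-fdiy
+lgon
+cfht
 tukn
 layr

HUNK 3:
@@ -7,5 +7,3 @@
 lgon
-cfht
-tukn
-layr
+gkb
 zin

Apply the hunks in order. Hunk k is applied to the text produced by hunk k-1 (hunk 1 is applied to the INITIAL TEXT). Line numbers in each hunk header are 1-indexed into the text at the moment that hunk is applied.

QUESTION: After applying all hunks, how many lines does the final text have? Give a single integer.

Answer: 9

Derivation:
Hunk 1: at line 3 remove [hctih] add [wat] -> 10 lines: hdfjl yacig irr wat bhbn dzwlt fdiy tukn layr zin
Hunk 2: at line 5 remove [fdiy] add [lgon,cfht] -> 11 lines: hdfjl yacig irr wat bhbn dzwlt lgon cfht tukn layr zin
Hunk 3: at line 7 remove [cfht,tukn,layr] add [gkb] -> 9 lines: hdfjl yacig irr wat bhbn dzwlt lgon gkb zin
Final line count: 9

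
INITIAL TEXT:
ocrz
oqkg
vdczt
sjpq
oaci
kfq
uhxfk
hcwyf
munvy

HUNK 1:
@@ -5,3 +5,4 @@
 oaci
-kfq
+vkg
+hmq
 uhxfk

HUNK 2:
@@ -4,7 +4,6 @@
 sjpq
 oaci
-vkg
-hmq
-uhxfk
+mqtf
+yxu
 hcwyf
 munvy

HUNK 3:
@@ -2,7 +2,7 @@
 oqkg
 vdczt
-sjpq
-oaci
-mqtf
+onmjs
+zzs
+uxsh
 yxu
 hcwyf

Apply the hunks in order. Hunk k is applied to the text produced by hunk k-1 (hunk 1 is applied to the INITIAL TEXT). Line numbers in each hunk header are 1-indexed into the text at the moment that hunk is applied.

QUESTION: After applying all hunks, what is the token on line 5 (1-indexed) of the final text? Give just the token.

Hunk 1: at line 5 remove [kfq] add [vkg,hmq] -> 10 lines: ocrz oqkg vdczt sjpq oaci vkg hmq uhxfk hcwyf munvy
Hunk 2: at line 4 remove [vkg,hmq,uhxfk] add [mqtf,yxu] -> 9 lines: ocrz oqkg vdczt sjpq oaci mqtf yxu hcwyf munvy
Hunk 3: at line 2 remove [sjpq,oaci,mqtf] add [onmjs,zzs,uxsh] -> 9 lines: ocrz oqkg vdczt onmjs zzs uxsh yxu hcwyf munvy
Final line 5: zzs

Answer: zzs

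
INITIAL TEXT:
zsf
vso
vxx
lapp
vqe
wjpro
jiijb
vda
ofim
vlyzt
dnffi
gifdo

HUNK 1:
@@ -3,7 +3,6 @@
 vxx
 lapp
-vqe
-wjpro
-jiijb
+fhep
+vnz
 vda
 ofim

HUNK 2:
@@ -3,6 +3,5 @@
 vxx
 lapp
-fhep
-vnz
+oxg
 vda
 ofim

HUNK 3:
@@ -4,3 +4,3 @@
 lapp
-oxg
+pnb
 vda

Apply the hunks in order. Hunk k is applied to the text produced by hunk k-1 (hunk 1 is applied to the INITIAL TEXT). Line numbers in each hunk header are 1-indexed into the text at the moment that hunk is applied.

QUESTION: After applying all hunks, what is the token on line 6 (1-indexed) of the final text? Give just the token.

Hunk 1: at line 3 remove [vqe,wjpro,jiijb] add [fhep,vnz] -> 11 lines: zsf vso vxx lapp fhep vnz vda ofim vlyzt dnffi gifdo
Hunk 2: at line 3 remove [fhep,vnz] add [oxg] -> 10 lines: zsf vso vxx lapp oxg vda ofim vlyzt dnffi gifdo
Hunk 3: at line 4 remove [oxg] add [pnb] -> 10 lines: zsf vso vxx lapp pnb vda ofim vlyzt dnffi gifdo
Final line 6: vda

Answer: vda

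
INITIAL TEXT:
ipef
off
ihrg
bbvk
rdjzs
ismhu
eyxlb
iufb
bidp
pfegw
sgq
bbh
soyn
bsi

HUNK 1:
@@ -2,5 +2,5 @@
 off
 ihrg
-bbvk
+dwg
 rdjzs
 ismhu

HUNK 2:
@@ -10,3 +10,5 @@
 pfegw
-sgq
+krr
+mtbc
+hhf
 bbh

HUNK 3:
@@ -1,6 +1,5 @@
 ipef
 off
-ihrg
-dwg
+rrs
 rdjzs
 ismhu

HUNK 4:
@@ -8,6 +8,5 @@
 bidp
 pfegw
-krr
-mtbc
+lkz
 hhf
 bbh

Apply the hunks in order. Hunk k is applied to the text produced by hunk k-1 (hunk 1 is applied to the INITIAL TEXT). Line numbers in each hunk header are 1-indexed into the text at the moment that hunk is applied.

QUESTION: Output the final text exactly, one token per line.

Hunk 1: at line 2 remove [bbvk] add [dwg] -> 14 lines: ipef off ihrg dwg rdjzs ismhu eyxlb iufb bidp pfegw sgq bbh soyn bsi
Hunk 2: at line 10 remove [sgq] add [krr,mtbc,hhf] -> 16 lines: ipef off ihrg dwg rdjzs ismhu eyxlb iufb bidp pfegw krr mtbc hhf bbh soyn bsi
Hunk 3: at line 1 remove [ihrg,dwg] add [rrs] -> 15 lines: ipef off rrs rdjzs ismhu eyxlb iufb bidp pfegw krr mtbc hhf bbh soyn bsi
Hunk 4: at line 8 remove [krr,mtbc] add [lkz] -> 14 lines: ipef off rrs rdjzs ismhu eyxlb iufb bidp pfegw lkz hhf bbh soyn bsi

Answer: ipef
off
rrs
rdjzs
ismhu
eyxlb
iufb
bidp
pfegw
lkz
hhf
bbh
soyn
bsi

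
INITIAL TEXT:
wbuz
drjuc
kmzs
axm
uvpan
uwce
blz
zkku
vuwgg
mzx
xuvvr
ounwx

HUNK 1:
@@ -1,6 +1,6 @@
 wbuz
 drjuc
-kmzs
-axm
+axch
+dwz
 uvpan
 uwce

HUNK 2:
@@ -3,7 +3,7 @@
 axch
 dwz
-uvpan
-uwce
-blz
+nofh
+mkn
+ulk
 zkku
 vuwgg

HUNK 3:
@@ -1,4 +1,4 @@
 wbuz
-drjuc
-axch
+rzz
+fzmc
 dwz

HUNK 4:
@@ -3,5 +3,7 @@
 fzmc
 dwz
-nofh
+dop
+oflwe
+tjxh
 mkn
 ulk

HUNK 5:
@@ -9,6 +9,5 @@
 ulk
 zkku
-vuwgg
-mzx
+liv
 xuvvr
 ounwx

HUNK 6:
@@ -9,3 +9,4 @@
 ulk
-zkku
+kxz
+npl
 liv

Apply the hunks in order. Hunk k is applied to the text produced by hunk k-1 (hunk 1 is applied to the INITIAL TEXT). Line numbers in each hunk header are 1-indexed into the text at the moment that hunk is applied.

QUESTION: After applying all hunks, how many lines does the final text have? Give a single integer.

Answer: 14

Derivation:
Hunk 1: at line 1 remove [kmzs,axm] add [axch,dwz] -> 12 lines: wbuz drjuc axch dwz uvpan uwce blz zkku vuwgg mzx xuvvr ounwx
Hunk 2: at line 3 remove [uvpan,uwce,blz] add [nofh,mkn,ulk] -> 12 lines: wbuz drjuc axch dwz nofh mkn ulk zkku vuwgg mzx xuvvr ounwx
Hunk 3: at line 1 remove [drjuc,axch] add [rzz,fzmc] -> 12 lines: wbuz rzz fzmc dwz nofh mkn ulk zkku vuwgg mzx xuvvr ounwx
Hunk 4: at line 3 remove [nofh] add [dop,oflwe,tjxh] -> 14 lines: wbuz rzz fzmc dwz dop oflwe tjxh mkn ulk zkku vuwgg mzx xuvvr ounwx
Hunk 5: at line 9 remove [vuwgg,mzx] add [liv] -> 13 lines: wbuz rzz fzmc dwz dop oflwe tjxh mkn ulk zkku liv xuvvr ounwx
Hunk 6: at line 9 remove [zkku] add [kxz,npl] -> 14 lines: wbuz rzz fzmc dwz dop oflwe tjxh mkn ulk kxz npl liv xuvvr ounwx
Final line count: 14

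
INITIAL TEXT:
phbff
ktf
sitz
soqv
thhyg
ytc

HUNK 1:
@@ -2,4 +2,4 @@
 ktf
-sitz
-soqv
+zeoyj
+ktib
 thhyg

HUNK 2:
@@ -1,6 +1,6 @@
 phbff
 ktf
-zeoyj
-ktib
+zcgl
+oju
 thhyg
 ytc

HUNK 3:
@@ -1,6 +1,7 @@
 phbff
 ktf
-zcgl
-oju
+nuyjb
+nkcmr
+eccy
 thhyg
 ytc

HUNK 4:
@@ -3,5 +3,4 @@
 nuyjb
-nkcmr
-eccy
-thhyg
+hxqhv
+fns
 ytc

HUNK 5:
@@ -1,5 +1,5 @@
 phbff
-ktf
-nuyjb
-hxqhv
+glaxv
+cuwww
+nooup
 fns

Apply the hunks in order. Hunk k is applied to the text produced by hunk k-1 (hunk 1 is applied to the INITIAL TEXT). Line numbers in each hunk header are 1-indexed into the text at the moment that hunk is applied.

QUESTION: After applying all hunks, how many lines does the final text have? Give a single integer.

Answer: 6

Derivation:
Hunk 1: at line 2 remove [sitz,soqv] add [zeoyj,ktib] -> 6 lines: phbff ktf zeoyj ktib thhyg ytc
Hunk 2: at line 1 remove [zeoyj,ktib] add [zcgl,oju] -> 6 lines: phbff ktf zcgl oju thhyg ytc
Hunk 3: at line 1 remove [zcgl,oju] add [nuyjb,nkcmr,eccy] -> 7 lines: phbff ktf nuyjb nkcmr eccy thhyg ytc
Hunk 4: at line 3 remove [nkcmr,eccy,thhyg] add [hxqhv,fns] -> 6 lines: phbff ktf nuyjb hxqhv fns ytc
Hunk 5: at line 1 remove [ktf,nuyjb,hxqhv] add [glaxv,cuwww,nooup] -> 6 lines: phbff glaxv cuwww nooup fns ytc
Final line count: 6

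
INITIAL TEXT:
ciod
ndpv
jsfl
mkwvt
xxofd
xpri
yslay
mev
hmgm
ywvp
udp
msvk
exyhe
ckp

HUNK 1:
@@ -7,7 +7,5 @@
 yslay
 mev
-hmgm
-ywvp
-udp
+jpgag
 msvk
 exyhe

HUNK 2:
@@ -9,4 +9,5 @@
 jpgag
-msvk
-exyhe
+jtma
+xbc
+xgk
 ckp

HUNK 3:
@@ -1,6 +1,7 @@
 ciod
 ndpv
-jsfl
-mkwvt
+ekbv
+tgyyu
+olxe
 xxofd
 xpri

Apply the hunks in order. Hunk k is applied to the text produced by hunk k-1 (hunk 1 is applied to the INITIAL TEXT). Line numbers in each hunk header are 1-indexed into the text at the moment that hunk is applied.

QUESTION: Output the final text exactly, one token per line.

Hunk 1: at line 7 remove [hmgm,ywvp,udp] add [jpgag] -> 12 lines: ciod ndpv jsfl mkwvt xxofd xpri yslay mev jpgag msvk exyhe ckp
Hunk 2: at line 9 remove [msvk,exyhe] add [jtma,xbc,xgk] -> 13 lines: ciod ndpv jsfl mkwvt xxofd xpri yslay mev jpgag jtma xbc xgk ckp
Hunk 3: at line 1 remove [jsfl,mkwvt] add [ekbv,tgyyu,olxe] -> 14 lines: ciod ndpv ekbv tgyyu olxe xxofd xpri yslay mev jpgag jtma xbc xgk ckp

Answer: ciod
ndpv
ekbv
tgyyu
olxe
xxofd
xpri
yslay
mev
jpgag
jtma
xbc
xgk
ckp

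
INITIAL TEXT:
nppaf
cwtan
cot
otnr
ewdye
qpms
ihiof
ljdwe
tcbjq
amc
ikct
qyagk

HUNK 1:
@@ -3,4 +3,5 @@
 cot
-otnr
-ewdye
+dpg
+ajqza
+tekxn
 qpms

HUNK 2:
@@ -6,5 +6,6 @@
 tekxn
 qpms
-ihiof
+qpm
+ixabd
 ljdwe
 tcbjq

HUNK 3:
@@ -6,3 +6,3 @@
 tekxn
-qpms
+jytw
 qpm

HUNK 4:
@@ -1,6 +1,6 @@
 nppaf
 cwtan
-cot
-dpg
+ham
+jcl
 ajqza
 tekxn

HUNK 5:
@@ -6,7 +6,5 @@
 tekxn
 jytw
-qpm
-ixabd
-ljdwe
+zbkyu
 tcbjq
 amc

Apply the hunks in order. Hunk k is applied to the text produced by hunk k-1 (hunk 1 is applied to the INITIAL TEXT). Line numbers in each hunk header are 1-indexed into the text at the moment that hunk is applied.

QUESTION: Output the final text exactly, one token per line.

Hunk 1: at line 3 remove [otnr,ewdye] add [dpg,ajqza,tekxn] -> 13 lines: nppaf cwtan cot dpg ajqza tekxn qpms ihiof ljdwe tcbjq amc ikct qyagk
Hunk 2: at line 6 remove [ihiof] add [qpm,ixabd] -> 14 lines: nppaf cwtan cot dpg ajqza tekxn qpms qpm ixabd ljdwe tcbjq amc ikct qyagk
Hunk 3: at line 6 remove [qpms] add [jytw] -> 14 lines: nppaf cwtan cot dpg ajqza tekxn jytw qpm ixabd ljdwe tcbjq amc ikct qyagk
Hunk 4: at line 1 remove [cot,dpg] add [ham,jcl] -> 14 lines: nppaf cwtan ham jcl ajqza tekxn jytw qpm ixabd ljdwe tcbjq amc ikct qyagk
Hunk 5: at line 6 remove [qpm,ixabd,ljdwe] add [zbkyu] -> 12 lines: nppaf cwtan ham jcl ajqza tekxn jytw zbkyu tcbjq amc ikct qyagk

Answer: nppaf
cwtan
ham
jcl
ajqza
tekxn
jytw
zbkyu
tcbjq
amc
ikct
qyagk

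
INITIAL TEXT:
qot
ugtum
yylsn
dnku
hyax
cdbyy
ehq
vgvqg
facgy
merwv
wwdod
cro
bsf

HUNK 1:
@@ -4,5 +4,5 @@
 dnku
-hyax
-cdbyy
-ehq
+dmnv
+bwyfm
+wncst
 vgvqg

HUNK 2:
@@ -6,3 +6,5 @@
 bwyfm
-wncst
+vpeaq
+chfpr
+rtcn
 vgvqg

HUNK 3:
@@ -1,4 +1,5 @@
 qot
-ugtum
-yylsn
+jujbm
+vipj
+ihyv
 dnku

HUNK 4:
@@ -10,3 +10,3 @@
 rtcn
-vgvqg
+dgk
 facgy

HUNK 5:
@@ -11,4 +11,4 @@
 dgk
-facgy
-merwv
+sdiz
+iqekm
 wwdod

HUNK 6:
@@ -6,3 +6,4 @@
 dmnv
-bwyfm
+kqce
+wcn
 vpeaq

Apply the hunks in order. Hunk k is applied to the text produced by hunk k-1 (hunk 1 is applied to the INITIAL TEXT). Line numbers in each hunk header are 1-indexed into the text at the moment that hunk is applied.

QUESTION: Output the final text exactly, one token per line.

Hunk 1: at line 4 remove [hyax,cdbyy,ehq] add [dmnv,bwyfm,wncst] -> 13 lines: qot ugtum yylsn dnku dmnv bwyfm wncst vgvqg facgy merwv wwdod cro bsf
Hunk 2: at line 6 remove [wncst] add [vpeaq,chfpr,rtcn] -> 15 lines: qot ugtum yylsn dnku dmnv bwyfm vpeaq chfpr rtcn vgvqg facgy merwv wwdod cro bsf
Hunk 3: at line 1 remove [ugtum,yylsn] add [jujbm,vipj,ihyv] -> 16 lines: qot jujbm vipj ihyv dnku dmnv bwyfm vpeaq chfpr rtcn vgvqg facgy merwv wwdod cro bsf
Hunk 4: at line 10 remove [vgvqg] add [dgk] -> 16 lines: qot jujbm vipj ihyv dnku dmnv bwyfm vpeaq chfpr rtcn dgk facgy merwv wwdod cro bsf
Hunk 5: at line 11 remove [facgy,merwv] add [sdiz,iqekm] -> 16 lines: qot jujbm vipj ihyv dnku dmnv bwyfm vpeaq chfpr rtcn dgk sdiz iqekm wwdod cro bsf
Hunk 6: at line 6 remove [bwyfm] add [kqce,wcn] -> 17 lines: qot jujbm vipj ihyv dnku dmnv kqce wcn vpeaq chfpr rtcn dgk sdiz iqekm wwdod cro bsf

Answer: qot
jujbm
vipj
ihyv
dnku
dmnv
kqce
wcn
vpeaq
chfpr
rtcn
dgk
sdiz
iqekm
wwdod
cro
bsf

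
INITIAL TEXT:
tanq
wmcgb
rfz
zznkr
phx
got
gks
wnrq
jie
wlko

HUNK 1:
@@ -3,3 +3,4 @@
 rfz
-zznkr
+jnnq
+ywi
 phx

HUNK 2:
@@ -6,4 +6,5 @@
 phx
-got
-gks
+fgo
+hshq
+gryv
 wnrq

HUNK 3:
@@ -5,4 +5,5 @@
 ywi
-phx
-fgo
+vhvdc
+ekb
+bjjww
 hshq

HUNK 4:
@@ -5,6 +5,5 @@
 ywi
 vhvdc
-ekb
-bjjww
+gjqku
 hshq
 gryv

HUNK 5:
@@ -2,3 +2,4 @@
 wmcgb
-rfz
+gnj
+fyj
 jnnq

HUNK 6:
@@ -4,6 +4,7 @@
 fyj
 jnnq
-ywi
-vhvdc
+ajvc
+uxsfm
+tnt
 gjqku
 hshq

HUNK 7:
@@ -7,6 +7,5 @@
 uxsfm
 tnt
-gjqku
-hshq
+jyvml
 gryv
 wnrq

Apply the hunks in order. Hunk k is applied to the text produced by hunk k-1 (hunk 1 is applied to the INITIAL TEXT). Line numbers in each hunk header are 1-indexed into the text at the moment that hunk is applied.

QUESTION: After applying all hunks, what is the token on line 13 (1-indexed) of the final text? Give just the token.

Hunk 1: at line 3 remove [zznkr] add [jnnq,ywi] -> 11 lines: tanq wmcgb rfz jnnq ywi phx got gks wnrq jie wlko
Hunk 2: at line 6 remove [got,gks] add [fgo,hshq,gryv] -> 12 lines: tanq wmcgb rfz jnnq ywi phx fgo hshq gryv wnrq jie wlko
Hunk 3: at line 5 remove [phx,fgo] add [vhvdc,ekb,bjjww] -> 13 lines: tanq wmcgb rfz jnnq ywi vhvdc ekb bjjww hshq gryv wnrq jie wlko
Hunk 4: at line 5 remove [ekb,bjjww] add [gjqku] -> 12 lines: tanq wmcgb rfz jnnq ywi vhvdc gjqku hshq gryv wnrq jie wlko
Hunk 5: at line 2 remove [rfz] add [gnj,fyj] -> 13 lines: tanq wmcgb gnj fyj jnnq ywi vhvdc gjqku hshq gryv wnrq jie wlko
Hunk 6: at line 4 remove [ywi,vhvdc] add [ajvc,uxsfm,tnt] -> 14 lines: tanq wmcgb gnj fyj jnnq ajvc uxsfm tnt gjqku hshq gryv wnrq jie wlko
Hunk 7: at line 7 remove [gjqku,hshq] add [jyvml] -> 13 lines: tanq wmcgb gnj fyj jnnq ajvc uxsfm tnt jyvml gryv wnrq jie wlko
Final line 13: wlko

Answer: wlko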